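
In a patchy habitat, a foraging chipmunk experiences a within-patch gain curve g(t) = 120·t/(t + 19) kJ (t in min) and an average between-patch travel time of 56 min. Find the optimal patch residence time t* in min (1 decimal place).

Optimal t* satisfies g'(t*) = g(t*)/(T + t*).
g'(t) = 120·19/(t + 19)². Setting 120·19/(t+19)² = 120t/[(t+19)(56+t)] gives 19(56+t) = t(t+19), so t² = 19×56 = 1064.
t* = √1064 = 32.62 min.

32.6 min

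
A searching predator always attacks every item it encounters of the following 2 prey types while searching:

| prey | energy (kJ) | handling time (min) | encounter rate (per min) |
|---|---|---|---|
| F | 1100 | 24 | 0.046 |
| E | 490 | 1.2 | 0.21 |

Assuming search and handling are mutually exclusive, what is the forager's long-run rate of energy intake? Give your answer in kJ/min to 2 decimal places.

Energy encountered per unit search time: 0.046×1100 + 0.21×490 = 153.5 kJ/min.
Handling time per unit search time: 0.046×24 + 0.21×1.2 = 1.356.
Rate = 153.5/(1 + 1.356) = 65.15 kJ/min.

65.15 kJ/min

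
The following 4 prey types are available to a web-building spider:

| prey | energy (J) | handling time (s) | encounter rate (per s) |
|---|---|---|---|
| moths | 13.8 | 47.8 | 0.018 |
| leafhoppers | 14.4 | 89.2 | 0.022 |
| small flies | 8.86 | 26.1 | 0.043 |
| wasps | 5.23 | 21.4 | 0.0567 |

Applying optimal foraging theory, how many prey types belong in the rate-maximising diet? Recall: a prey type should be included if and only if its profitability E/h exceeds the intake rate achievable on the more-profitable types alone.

Profitabilities (E/h, J/s): small flies 0.339, moths 0.289, wasps 0.244, leafhoppers 0.161. Add prey in this order while the next type's profitability exceeds the intake rate on those already taken.
Rate on top 1: 0.1795. moths: 0.289 > 0.1795 → include.
Rate on top 2: 0.211. wasps: 0.244 > 0.211 → include.
Rate on top 3: 0.2207. leafhoppers: 0.161 < 0.2207 → exclude; stop.
Optimal diet: small flies, moths, wasps — 3 of 4 types.

3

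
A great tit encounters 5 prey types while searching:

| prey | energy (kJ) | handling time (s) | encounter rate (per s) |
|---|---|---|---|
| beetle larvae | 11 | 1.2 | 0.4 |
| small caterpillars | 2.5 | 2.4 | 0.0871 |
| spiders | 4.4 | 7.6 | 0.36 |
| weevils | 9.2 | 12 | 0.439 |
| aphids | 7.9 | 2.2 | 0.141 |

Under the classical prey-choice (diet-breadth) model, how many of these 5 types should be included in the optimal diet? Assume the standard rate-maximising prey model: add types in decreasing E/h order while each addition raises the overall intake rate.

2

E/h in descending order: beetle larvae 9.17, aphids 3.59, small caterpillars 1.04, weevils 0.767, spiders 0.579 kJ/s. The optimal diet is the largest prefix of this list for which every included type satisfies E_i/h_i > R on the types above it.
Rate on top 1: 2.973. aphids: 3.59 > 2.973 → include.
Rate on top 2: 3.08. small caterpillars: 1.04 < 3.08 → exclude; stop.
Optimal diet: beetle larvae, aphids — 2 of 5 types.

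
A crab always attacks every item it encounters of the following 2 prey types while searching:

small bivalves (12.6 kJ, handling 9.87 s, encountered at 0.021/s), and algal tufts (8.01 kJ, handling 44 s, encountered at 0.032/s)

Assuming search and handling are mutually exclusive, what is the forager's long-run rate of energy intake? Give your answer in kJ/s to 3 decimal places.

R = Σλ_iE_i / (1 + Σλ_ih_i)
Numerator: 0.021×12.6 + 0.032×8.01 = 0.5209
Denominator: 1 + 0.021×9.87 + 0.032×44 = 2.615
R = 0.5209/2.615 = 0.1992 kJ/s

0.199 kJ/s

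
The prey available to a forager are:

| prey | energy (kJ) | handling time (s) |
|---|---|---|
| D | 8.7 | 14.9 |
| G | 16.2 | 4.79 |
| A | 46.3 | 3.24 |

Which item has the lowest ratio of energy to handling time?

D

In descending order of E/h:
A: 46.3/3.24 = 14.3 kJ/s
G: 16.2/4.79 = 3.38 kJ/s
D: 8.7/14.9 = 0.584 kJ/s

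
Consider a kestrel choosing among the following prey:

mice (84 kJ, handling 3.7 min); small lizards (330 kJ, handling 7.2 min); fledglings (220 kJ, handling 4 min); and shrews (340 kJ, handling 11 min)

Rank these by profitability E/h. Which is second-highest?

small lizards

Profitability E/h (kJ/min): mice = 84/3.7 = 22.7, small lizards = 330/7.2 = 45.8, fledglings = 220/4 = 55, shrews = 340/11 = 30.9.
Ranked: fledglings > small lizards > shrews > mice.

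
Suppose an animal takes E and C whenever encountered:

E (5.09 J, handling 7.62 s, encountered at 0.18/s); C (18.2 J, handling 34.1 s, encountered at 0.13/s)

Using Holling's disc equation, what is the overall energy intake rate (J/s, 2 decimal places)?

0.48 J/s

Energy encountered per unit search time: 0.18×5.09 + 0.13×18.2 = 3.282 J/s.
Handling time per unit search time: 0.18×7.62 + 0.13×34.1 = 5.805.
Rate = 3.282/(1 + 5.805) = 0.4824 J/s.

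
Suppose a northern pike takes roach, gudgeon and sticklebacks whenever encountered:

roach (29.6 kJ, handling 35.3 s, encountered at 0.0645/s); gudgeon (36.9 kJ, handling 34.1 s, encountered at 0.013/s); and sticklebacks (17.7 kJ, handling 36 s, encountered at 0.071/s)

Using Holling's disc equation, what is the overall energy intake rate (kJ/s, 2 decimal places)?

0.58 kJ/s

R = Σλ_iE_i / (1 + Σλ_ih_i)
Numerator: 0.0645×29.6 + 0.013×36.9 + 0.071×17.7 = 3.646
Denominator: 1 + 0.0645×35.3 + 0.013×34.1 + 0.071×36 = 6.276
R = 3.646/6.276 = 0.5809 kJ/s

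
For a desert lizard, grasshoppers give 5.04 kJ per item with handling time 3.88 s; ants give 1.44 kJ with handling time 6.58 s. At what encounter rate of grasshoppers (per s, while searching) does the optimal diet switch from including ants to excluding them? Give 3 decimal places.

0.052 per s

At the threshold, the rate on grasshoppers alone equals the profitability of ants: λ·5.04/(1 + λ·3.88) = 1.44/6.58 = 0.2188.
Rearranging, λ(5.04 − 0.2188×3.88) = 0.2188, so λ = 0.2188/4.191 = 0.05222 per s.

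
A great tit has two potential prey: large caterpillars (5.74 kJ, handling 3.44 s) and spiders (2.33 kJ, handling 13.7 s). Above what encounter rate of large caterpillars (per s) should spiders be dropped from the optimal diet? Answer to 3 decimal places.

At the threshold, the rate on large caterpillars alone equals the profitability of spiders: λ·5.74/(1 + λ·3.44) = 2.33/13.7 = 0.1701.
Rearranging, λ(5.74 − 0.1701×3.44) = 0.1701, so λ = 0.1701/5.155 = 0.03299 per s.

0.033 per s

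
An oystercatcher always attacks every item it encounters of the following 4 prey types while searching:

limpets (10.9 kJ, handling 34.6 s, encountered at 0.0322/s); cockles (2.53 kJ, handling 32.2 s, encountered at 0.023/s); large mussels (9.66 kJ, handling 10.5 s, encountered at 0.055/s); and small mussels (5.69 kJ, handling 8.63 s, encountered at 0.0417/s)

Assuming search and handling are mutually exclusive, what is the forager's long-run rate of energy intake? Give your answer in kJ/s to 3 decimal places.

R = Σλ_iE_i / (1 + Σλ_ih_i)
Numerator: 0.0322×10.9 + 0.023×2.53 + 0.055×9.66 + 0.0417×5.69 = 1.178
Denominator: 1 + 0.0322×34.6 + 0.023×32.2 + 0.055×10.5 + 0.0417×8.63 = 3.792
R = 1.178/3.792 = 0.3106 kJ/s

0.311 kJ/s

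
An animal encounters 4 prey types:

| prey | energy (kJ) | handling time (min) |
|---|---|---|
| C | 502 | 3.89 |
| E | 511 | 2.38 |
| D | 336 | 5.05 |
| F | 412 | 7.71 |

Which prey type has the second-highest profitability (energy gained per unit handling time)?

Profitability E/h (kJ/min): C = 502/3.89 = 129, E = 511/2.38 = 215, D = 336/5.05 = 66.5, F = 412/7.71 = 53.4.
Ranked: E > C > D > F.

C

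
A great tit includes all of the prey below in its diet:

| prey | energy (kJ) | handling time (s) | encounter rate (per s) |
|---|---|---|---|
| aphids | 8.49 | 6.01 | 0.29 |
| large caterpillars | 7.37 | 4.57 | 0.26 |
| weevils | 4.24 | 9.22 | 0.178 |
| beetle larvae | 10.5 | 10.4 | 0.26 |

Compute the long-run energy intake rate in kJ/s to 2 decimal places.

0.95 kJ/s

R = (0.29×8.49 + 0.26×7.37 + 0.178×4.24 + 0.26×10.5) / (1 + 0.29×6.01 + 0.26×4.57 + 0.178×9.22 + 0.26×10.4) = 7.863/8.276 = 0.9501 kJ/s.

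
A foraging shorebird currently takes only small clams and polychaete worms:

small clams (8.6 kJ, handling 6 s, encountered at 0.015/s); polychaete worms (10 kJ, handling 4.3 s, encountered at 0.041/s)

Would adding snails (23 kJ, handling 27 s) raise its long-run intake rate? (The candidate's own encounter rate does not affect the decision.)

Yes

Intake rate on the current diet: R = (0.015×8.6 + 0.041×10) / (1 + 0.015×6 + 0.041×4.3) = 0.539/1.266 = 0.4256 kJ/s.
Profitability of snails: 23/27 = 0.8519 kJ/s.
0.8519 > 0.4256, so adding snails raises the average — include it.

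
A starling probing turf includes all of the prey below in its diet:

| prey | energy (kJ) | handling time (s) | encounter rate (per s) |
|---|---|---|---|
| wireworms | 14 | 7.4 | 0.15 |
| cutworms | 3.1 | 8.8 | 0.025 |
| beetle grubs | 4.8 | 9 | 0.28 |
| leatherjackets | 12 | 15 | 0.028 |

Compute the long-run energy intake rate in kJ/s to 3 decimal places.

R = (0.15×14 + 0.025×3.1 + 0.28×4.8 + 0.028×12) / (1 + 0.15×7.4 + 0.025×8.8 + 0.28×9 + 0.028×15) = 3.858/5.27 = 0.732 kJ/s.

0.732 kJ/s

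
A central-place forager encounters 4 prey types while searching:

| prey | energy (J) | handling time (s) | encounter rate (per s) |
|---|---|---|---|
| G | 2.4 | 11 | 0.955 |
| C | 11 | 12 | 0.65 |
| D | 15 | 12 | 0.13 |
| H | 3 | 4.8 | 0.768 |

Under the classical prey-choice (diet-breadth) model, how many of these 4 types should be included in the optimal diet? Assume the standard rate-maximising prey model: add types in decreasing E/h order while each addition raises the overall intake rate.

2

E/h in descending order: D 1.25, C 0.917, H 0.625, G 0.218 J/s. The optimal diet is the largest prefix of this list for which every included type satisfies E_i/h_i > R on the types above it.
Rate on top 1: 0.7617. C: 0.917 > 0.7617 → include.
Rate on top 2: 0.8784. H: 0.625 < 0.8784 → exclude; stop.
Optimal diet: D, C — 2 of 4 types.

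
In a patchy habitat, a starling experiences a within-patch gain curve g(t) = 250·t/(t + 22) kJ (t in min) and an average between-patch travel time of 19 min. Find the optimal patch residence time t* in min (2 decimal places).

Optimal t* satisfies g'(t*) = g(t*)/(T + t*).
g'(t) = 250·22/(t + 22)². Setting 250·22/(t+22)² = 250t/[(t+22)(19+t)] gives 22(19+t) = t(t+22), so t² = 22×19 = 418.
t* = √418 = 20.45 min.

20.45 min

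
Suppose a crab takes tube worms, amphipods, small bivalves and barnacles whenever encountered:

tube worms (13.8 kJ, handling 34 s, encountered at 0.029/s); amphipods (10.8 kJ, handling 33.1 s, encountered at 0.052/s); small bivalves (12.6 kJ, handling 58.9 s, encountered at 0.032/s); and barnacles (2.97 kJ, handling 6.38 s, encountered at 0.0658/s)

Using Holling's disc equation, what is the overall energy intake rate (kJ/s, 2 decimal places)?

R = (0.029×13.8 + 0.052×10.8 + 0.032×12.6 + 0.0658×2.97) / (1 + 0.029×34 + 0.052×33.1 + 0.032×58.9 + 0.0658×6.38) = 1.56/6.012 = 0.2596 kJ/s.

0.26 kJ/s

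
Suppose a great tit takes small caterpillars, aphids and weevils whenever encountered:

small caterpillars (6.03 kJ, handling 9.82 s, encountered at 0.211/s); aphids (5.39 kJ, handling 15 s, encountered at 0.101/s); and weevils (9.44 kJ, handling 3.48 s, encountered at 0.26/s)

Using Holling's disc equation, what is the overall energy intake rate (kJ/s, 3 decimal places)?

R = (0.211×6.03 + 0.101×5.39 + 0.26×9.44) / (1 + 0.211×9.82 + 0.101×15 + 0.26×3.48) = 4.271/5.492 = 0.7777 kJ/s.

0.778 kJ/s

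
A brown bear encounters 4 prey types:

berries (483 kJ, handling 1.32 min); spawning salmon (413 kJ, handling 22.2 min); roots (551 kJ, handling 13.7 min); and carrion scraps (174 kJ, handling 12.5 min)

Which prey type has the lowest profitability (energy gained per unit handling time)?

Profitability E/h (kJ/min): berries = 483/1.32 = 366, spawning salmon = 413/22.2 = 18.6, roots = 551/13.7 = 40.2, carrion scraps = 174/12.5 = 13.9.
Ranked: berries > roots > spawning salmon > carrion scraps.

carrion scraps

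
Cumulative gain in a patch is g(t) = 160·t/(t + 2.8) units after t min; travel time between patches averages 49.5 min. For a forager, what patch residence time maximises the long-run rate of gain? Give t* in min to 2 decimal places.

11.77 min

Optimal t* satisfies g'(t*) = g(t*)/(T + t*).
g'(t) = 160·2.8/(t + 2.8)². Setting 160·2.8/(t+2.8)² = 160t/[(t+2.8)(49.5+t)] gives 2.8(49.5+t) = t(t+2.8), so t² = 2.8×49.5 = 138.6.
t* = √138.6 = 11.77 min.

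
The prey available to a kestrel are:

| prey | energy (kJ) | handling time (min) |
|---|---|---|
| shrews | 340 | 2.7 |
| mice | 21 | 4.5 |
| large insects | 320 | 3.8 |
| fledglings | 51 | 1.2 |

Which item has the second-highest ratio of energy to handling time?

In descending order of E/h:
shrews: 340/2.7 = 126 kJ/min
large insects: 320/3.8 = 84.2 kJ/min
fledglings: 51/1.2 = 42.5 kJ/min
mice: 21/4.5 = 4.67 kJ/min

large insects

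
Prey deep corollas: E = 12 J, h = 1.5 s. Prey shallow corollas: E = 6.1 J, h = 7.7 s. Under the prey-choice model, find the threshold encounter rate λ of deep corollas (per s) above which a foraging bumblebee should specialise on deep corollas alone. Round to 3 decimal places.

The zero-one rule: include shallow corollas iff E₂/h₂ > λE₁/(1+λh₁). Equality gives the switch point.
λE₁h₂ = E₂ + λE₂h₁ ⇒ λ = E₂/(E₁h₂ − E₂h₁) = 6.1/(92.4 − 9.15) = 0.07327 per s.

0.073 per s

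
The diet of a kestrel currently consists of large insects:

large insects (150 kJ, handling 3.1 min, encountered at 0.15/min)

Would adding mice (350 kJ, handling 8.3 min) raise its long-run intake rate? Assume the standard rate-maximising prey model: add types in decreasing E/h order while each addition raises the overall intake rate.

Yes

Current rate: (0.15×150)/(1 + 0.15×3.1) = 15.36 kJ/min.
mice: E/h = 350/8.3 = 42.17 kJ/min.
Since 42.17 > R, including mice increases the long-run rate.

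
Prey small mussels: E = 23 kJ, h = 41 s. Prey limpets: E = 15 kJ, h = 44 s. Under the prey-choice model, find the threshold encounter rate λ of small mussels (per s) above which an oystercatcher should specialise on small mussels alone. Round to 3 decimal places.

0.038 per s

Drop limpets once their profitability E₂/h₂ falls below the rate achievable on small mussels alone: E₂/h₂ = λE₁/(1 + λh₁).
Solve for λ: λE₁h₂ = E₂(1 + λh₁) → λ(E₁h₂ − E₂h₁) = E₂ → λ = E₂/(E₁h₂ − E₂h₁).
λ = 15/(23×44 − 15×41) = 15/397 = 0.03778 per s.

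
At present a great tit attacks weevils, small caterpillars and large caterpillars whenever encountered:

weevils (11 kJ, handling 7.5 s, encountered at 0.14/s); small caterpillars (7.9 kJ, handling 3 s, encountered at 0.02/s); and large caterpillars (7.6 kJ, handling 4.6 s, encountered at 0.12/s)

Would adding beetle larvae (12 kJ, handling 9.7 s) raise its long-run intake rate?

Yes

Intake rate on the current diet: R = (0.14×11 + 0.02×7.9 + 0.12×7.6) / (1 + 0.14×7.5 + 0.02×3 + 0.12×4.6) = 2.61/2.662 = 0.9805 kJ/s.
beetle larvae: E/h = 12/9.7 = 1.237 kJ/s.
Since 1.237 > R, including beetle larvae increases the long-run rate.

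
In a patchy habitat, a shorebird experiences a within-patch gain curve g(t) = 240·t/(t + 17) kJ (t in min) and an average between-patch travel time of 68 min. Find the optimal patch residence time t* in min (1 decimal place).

By the marginal value theorem, leave when the instantaneous gain rate g'(t) equals the habitat-wide average g(t)/(T + t).
g'(t) = 240·17/(t + 17)². Setting 240·17/(t+17)² = 240t/[(t+17)(68+t)] gives 17(68+t) = t(t+17), so t² = 17×68 = 1156.
t* = √1156 = 34 min.

34.0 min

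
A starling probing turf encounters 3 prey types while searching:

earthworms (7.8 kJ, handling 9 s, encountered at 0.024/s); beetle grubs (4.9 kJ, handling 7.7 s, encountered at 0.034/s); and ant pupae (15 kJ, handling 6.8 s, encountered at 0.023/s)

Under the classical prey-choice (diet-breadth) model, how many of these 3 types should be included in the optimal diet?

3

E/h in descending order: ant pupae 2.21, earthworms 0.867, beetle grubs 0.636 kJ/s. The optimal diet is the largest prefix of this list for which every included type satisfies E_i/h_i > R on the types above it.
Rate on top 1: 0.2983. earthworms: 0.867 > 0.2983 → include.
Rate on top 2: 0.3878. beetle grubs: 0.636 > 0.3878 → include.
Optimal diet: ant pupae, earthworms, beetle grubs — 3 of 3 types.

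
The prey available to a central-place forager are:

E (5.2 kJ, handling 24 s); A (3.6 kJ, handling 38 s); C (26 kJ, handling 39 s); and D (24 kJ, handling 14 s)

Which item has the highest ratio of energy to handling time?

In descending order of E/h:
D: 24/14 = 1.71 kJ/s
C: 26/39 = 0.667 kJ/s
E: 5.2/24 = 0.217 kJ/s
A: 3.6/38 = 0.0947 kJ/s

D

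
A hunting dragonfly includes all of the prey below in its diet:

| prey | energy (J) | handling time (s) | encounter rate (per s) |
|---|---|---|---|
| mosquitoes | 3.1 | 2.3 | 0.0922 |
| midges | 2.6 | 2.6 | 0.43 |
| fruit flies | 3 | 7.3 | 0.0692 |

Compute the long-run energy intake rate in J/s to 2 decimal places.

R = Σλ_iE_i / (1 + Σλ_ih_i)
Numerator: 0.0922×3.1 + 0.43×2.6 + 0.0692×3 = 1.611
Denominator: 1 + 0.0922×2.3 + 0.43×2.6 + 0.0692×7.3 = 2.835
R = 1.611/2.835 = 0.5684 J/s

0.57 J/s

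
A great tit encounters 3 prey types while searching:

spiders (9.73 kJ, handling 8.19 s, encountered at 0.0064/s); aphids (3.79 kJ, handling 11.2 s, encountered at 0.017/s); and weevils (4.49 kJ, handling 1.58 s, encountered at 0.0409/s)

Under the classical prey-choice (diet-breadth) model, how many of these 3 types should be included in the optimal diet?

3

E/h in descending order: weevils 2.84, spiders 1.19, aphids 0.338 kJ/s. The optimal diet is the largest prefix of this list for which every included type satisfies E_i/h_i > R on the types above it.
Rate on top 1: 0.1725. spiders: 1.19 > 0.1725 → include.
Rate on top 2: 0.2201. aphids: 0.338 > 0.2201 → include.
Optimal diet: weevils, spiders, aphids — 3 of 3 types.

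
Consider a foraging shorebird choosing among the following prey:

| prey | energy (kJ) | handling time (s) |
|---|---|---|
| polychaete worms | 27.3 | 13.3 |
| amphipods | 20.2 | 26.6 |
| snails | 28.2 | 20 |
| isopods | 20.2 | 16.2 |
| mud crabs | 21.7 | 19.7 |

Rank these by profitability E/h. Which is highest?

In descending order of E/h:
polychaete worms: 27.3/13.3 = 2.05 kJ/s
snails: 28.2/20 = 1.41 kJ/s
isopods: 20.2/16.2 = 1.25 kJ/s
mud crabs: 21.7/19.7 = 1.1 kJ/s
amphipods: 20.2/26.6 = 0.759 kJ/s

polychaete worms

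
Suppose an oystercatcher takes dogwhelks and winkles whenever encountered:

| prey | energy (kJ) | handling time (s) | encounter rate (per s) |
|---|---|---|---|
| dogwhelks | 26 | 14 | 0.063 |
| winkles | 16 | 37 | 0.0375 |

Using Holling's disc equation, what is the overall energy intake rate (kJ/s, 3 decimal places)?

0.685 kJ/s

R = (0.063×26 + 0.0375×16) / (1 + 0.063×14 + 0.0375×37) = 2.238/3.269 = 0.6845 kJ/s.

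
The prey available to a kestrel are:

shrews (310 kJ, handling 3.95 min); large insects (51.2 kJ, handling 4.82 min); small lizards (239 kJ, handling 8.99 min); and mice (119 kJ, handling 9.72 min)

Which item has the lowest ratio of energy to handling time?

large insects

In descending order of E/h:
shrews: 310/3.95 = 78.5 kJ/min
small lizards: 239/8.99 = 26.6 kJ/min
mice: 119/9.72 = 12.2 kJ/min
large insects: 51.2/4.82 = 10.6 kJ/min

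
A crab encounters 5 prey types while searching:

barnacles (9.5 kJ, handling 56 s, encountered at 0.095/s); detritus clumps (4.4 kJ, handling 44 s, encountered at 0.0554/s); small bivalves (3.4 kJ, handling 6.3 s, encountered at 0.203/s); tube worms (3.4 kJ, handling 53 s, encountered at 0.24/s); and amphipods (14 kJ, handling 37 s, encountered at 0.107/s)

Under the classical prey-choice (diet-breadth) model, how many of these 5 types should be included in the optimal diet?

Profitabilities (E/h, kJ/s): small bivalves 0.54, amphipods 0.378, barnacles 0.17, detritus clumps 0.1, tube worms 0.0642. Add prey in this order while the next type's profitability exceeds the intake rate on those already taken.
Rate on top 1: 0.3029. amphipods: 0.378 > 0.3029 → include.
Rate on top 2: 0.3508. barnacles: 0.17 < 0.3508 → exclude; stop.
Optimal diet: small bivalves, amphipods — 2 of 5 types.

2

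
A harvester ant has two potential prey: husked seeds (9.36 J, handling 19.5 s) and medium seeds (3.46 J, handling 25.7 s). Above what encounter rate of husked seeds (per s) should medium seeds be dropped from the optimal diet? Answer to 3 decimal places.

At the threshold, the rate on husked seeds alone equals the profitability of medium seeds: λ·9.36/(1 + λ·19.5) = 3.46/25.7 = 0.1346.
Rearranging, λ(9.36 − 0.1346×19.5) = 0.1346, so λ = 0.1346/6.735 = 0.01999 per s.

0.020 per s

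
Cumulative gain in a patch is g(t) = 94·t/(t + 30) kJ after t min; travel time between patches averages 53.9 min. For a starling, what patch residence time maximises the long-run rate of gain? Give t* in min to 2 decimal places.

40.21 min

Maximise g(t)/(T+t): set derivative to zero → g'(t)(T+t) = g(t).
g'(t) = 94·30/(t + 30)². Setting 94·30/(t+30)² = 94t/[(t+30)(53.9+t)] gives 30(53.9+t) = t(t+30), so t² = 30×53.9 = 1617.
t* = √1617 = 40.21 min.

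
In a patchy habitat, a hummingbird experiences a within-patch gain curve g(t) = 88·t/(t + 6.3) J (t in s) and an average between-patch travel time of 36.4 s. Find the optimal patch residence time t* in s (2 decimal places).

15.14 s

Optimal t* satisfies g'(t*) = g(t*)/(T + t*).
g'(t) = 88·6.3/(t + 6.3)². Setting 88·6.3/(t+6.3)² = 88t/[(t+6.3)(36.4+t)] gives 6.3(36.4+t) = t(t+6.3), so t² = 6.3×36.4 = 229.3.
t* = √229.3 = 15.14 s.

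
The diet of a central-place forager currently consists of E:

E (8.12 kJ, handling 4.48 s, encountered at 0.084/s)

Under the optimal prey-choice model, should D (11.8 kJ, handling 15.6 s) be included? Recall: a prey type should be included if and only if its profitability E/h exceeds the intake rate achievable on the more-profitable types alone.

Current rate: (0.084×8.12)/(1 + 0.084×4.48) = 0.4956 kJ/s.
Profitability of D: 11.8/15.6 = 0.7564 kJ/s.
Since 0.7564 > R, including D increases the long-run rate.

Yes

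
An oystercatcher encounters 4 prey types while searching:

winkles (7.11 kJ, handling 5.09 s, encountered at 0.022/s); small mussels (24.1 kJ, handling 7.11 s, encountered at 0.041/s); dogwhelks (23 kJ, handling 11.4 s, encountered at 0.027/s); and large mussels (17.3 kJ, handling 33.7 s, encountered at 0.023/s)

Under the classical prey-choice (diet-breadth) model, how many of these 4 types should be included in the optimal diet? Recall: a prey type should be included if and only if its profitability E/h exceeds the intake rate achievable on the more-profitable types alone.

3

Rank by E/h (kJ/s): small mussels 3.39, dogwhelks 2.02, winkles 1.4, large mussels 0.513. Include each in turn until the next type's E/h falls below the running intake rate.
Rate on top 1: 0.7651. dogwhelks: 2.02 > 0.7651 → include.
Rate on top 2: 1.006. winkles: 1.4 > 1.006 → include.
Rate on top 3: 1.032. large mussels: 0.513 < 1.032 → exclude; stop.
Optimal diet: small mussels, dogwhelks, winkles — 3 of 4 types.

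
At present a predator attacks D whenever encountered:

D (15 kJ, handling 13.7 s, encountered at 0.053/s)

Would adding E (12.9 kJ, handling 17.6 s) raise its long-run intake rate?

Yes

Current rate: (0.053×15)/(1 + 0.053×13.7) = 0.4606 kJ/s.
Profitability of E: 12.9/17.6 = 0.733 kJ/s.
0.733 > 0.4606, so adding E raises the average — include it.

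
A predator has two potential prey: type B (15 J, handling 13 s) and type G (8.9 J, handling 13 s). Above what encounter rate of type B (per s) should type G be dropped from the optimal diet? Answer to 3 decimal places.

0.112 per s

At the threshold, the rate on type B alone equals the profitability of type G: λ·15/(1 + λ·13) = 8.9/13 = 0.6846.
Rearranging, λ(15 − 0.6846×13) = 0.6846, so λ = 0.6846/6.1 = 0.1122 per s.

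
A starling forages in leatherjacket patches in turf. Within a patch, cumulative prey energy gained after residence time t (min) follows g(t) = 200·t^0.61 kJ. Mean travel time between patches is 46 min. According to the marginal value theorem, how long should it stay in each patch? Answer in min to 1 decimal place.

Optimal t* satisfies g'(t*) = g(t*)/(T + t*).
g'(t) = 0.61·200·t^-0.39. Setting 0.61·200·t^-0.39 = 200·t^0.61/(46+t) gives 0.61(46+t) = t, so 0.39·t = 0.61×46.
t* = 0.61×46/0.39 = 71.95 min.

71.9 min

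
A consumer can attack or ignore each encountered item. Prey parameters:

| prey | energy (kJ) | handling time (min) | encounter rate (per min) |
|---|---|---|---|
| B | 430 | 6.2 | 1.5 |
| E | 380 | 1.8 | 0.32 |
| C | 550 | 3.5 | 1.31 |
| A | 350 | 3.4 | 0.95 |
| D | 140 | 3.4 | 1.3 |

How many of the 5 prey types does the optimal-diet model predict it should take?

E/h in descending order: E 211, C 157, A 103, B 69.4, D 41.2 kJ/min. The optimal diet is the largest prefix of this list for which every included type satisfies E_i/h_i > R on the types above it.
Rate on top 1: 77.16. C: 157 > 77.16 → include.
Rate on top 2: 136.7. A: 103 < 136.7 → exclude; stop.
Optimal diet: E, C — 2 of 5 types.

2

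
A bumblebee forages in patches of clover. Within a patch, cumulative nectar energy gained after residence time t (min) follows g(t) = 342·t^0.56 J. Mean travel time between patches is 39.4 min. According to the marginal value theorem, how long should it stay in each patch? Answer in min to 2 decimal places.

50.15 min

By the marginal value theorem, leave when the instantaneous gain rate g'(t) equals the habitat-wide average g(t)/(T + t).
g'(t) = 0.56·342·t^-0.44. Setting 0.56·342·t^-0.44 = 342·t^0.56/(39.4+t) gives 0.56(39.4+t) = t, so 0.44·t = 0.56×39.4.
t* = 0.56×39.4/0.44 = 50.15 min.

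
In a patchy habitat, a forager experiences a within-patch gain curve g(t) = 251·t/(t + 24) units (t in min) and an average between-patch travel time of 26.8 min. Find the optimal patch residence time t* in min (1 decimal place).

25.4 min

Optimal t* satisfies g'(t*) = g(t*)/(T + t*).
g'(t) = 251·24/(t + 24)². Setting 251·24/(t+24)² = 251t/[(t+24)(26.8+t)] gives 24(26.8+t) = t(t+24), so t² = 24×26.8 = 643.2.
t* = √643.2 = 25.36 min.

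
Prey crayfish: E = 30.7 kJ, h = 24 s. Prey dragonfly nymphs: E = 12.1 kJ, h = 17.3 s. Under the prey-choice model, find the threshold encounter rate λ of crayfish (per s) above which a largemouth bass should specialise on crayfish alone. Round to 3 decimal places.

0.050 per s

Drop dragonfly nymphs once their profitability E₂/h₂ falls below the rate achievable on crayfish alone: E₂/h₂ = λE₁/(1 + λh₁).
Solve for λ: λE₁h₂ = E₂(1 + λh₁) → λ(E₁h₂ − E₂h₁) = E₂ → λ = E₂/(E₁h₂ − E₂h₁).
λ = 12.1/(30.7×17.3 − 12.1×24) = 12.1/240.7 = 0.05027 per s.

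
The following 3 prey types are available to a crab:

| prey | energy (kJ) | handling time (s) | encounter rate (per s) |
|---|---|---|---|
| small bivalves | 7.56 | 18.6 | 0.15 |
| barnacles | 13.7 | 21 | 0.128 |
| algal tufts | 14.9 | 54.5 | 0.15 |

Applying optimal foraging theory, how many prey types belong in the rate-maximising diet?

1

E/h in descending order: barnacles 0.652, small bivalves 0.406, algal tufts 0.273 kJ/s. The optimal diet is the largest prefix of this list for which every included type satisfies E_i/h_i > R on the types above it.
Rate on top 1: 0.4755. small bivalves: 0.406 < 0.4755 → exclude; stop.
Optimal diet: barnacles — 1 of 3 types.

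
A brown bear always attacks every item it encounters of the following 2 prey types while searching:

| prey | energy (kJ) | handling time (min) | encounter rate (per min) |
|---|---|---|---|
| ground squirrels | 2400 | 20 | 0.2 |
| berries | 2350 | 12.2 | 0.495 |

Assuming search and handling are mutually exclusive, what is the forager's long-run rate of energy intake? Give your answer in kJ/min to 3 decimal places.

148.859 kJ/min

R = Σλ_iE_i / (1 + Σλ_ih_i)
Numerator: 0.2×2400 + 0.495×2350 = 1643
Denominator: 1 + 0.2×20 + 0.495×12.2 = 11.04
R = 1643/11.04 = 148.9 kJ/min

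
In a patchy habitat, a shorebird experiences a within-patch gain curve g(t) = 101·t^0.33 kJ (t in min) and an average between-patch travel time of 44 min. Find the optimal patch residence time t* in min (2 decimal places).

21.67 min

Optimal t* satisfies g'(t*) = g(t*)/(T + t*).
g'(t) = 0.33·101·t^-0.67. Setting 0.33·101·t^-0.67 = 101·t^0.33/(44+t) gives 0.33(44+t) = t, so 0.67·t = 0.33×44.
t* = 0.33×44/0.67 = 21.67 min.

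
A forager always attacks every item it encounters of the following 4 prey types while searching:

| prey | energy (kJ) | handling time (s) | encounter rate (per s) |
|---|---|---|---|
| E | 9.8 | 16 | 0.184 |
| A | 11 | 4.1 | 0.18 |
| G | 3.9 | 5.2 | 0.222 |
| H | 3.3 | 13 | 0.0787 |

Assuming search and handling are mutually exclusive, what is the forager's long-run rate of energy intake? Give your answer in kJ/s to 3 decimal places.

R = Σλ_iE_i / (1 + Σλ_ih_i)
Numerator: 0.184×9.8 + 0.18×11 + 0.222×3.9 + 0.0787×3.3 = 4.909
Denominator: 1 + 0.184×16 + 0.18×4.1 + 0.222×5.2 + 0.0787×13 = 6.859
R = 4.909/6.859 = 0.7156 kJ/s

0.716 kJ/s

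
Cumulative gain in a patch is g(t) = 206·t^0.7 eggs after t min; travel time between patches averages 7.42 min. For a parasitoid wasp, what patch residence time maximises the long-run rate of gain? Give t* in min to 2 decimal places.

17.31 min

Maximise g(t)/(T+t): set derivative to zero → g'(t)(T+t) = g(t).
g'(t) = 0.7·206·t^-0.3. Setting 0.7·206·t^-0.3 = 206·t^0.7/(7.42+t) gives 0.7(7.42+t) = t, so 0.30·t = 0.7×7.42.
t* = 0.7×7.42/0.30 = 17.31 min.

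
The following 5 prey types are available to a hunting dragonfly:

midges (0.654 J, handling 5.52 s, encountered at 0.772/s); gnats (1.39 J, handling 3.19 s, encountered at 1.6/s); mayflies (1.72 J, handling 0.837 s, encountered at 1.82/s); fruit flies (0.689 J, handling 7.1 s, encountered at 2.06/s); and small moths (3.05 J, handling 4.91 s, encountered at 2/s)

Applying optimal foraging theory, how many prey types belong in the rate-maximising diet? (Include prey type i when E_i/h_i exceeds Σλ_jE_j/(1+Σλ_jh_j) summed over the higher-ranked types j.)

E/h in descending order: mayflies 2.05, small moths 0.621, gnats 0.436, midges 0.118, fruit flies 0.097 J/s. The optimal diet is the largest prefix of this list for which every included type satisfies E_i/h_i > R on the types above it.
Rate on top 1: 1.241. small moths: 0.621 < 1.241 → exclude; stop.
Optimal diet: mayflies — 1 of 5 types.

1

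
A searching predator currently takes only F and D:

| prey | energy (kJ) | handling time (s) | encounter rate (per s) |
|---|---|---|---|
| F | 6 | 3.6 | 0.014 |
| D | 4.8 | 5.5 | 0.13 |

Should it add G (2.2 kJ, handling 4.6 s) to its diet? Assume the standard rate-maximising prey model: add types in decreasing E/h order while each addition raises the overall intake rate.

Yes

Intake rate on the current diet: R = (0.014×6 + 0.13×4.8) / (1 + 0.014×3.6 + 0.13×5.5) = 0.708/1.765 = 0.401 kJ/s.
Profitability of G: 2.2/4.6 = 0.4783 kJ/s.
Since 0.4783 > R, including G increases the long-run rate.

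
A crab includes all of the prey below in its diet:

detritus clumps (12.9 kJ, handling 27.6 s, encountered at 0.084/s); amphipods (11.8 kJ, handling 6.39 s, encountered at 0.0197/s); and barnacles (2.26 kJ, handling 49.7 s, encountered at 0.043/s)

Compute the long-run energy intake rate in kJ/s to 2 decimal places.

R = (0.084×12.9 + 0.0197×11.8 + 0.043×2.26) / (1 + 0.084×27.6 + 0.0197×6.39 + 0.043×49.7) = 1.413/5.581 = 0.2532 kJ/s.

0.25 kJ/s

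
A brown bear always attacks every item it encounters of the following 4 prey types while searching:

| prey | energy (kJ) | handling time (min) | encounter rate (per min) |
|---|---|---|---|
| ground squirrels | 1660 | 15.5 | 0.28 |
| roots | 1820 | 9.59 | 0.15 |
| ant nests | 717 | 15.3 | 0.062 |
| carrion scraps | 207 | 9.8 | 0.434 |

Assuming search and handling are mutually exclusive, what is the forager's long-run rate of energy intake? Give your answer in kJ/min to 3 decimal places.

72.794 kJ/min

Energy encountered per unit search time: 0.28×1660 + 0.15×1820 + 0.062×717 + 0.434×207 = 872.1 kJ/min.
Handling time per unit search time: 0.28×15.5 + 0.15×9.59 + 0.062×15.3 + 0.434×9.8 = 10.98.
Rate = 872.1/(1 + 10.98) = 72.79 kJ/min.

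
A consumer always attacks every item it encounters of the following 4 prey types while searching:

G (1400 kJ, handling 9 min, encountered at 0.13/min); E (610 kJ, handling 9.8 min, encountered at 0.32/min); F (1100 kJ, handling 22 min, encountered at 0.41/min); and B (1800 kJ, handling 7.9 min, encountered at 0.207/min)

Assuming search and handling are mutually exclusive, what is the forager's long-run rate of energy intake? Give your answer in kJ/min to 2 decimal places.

R = (0.13×1400 + 0.32×610 + 0.41×1100 + 0.207×1800) / (1 + 0.13×9 + 0.32×9.8 + 0.41×22 + 0.207×7.9) = 1201/15.96 = 75.23 kJ/min.

75.23 kJ/min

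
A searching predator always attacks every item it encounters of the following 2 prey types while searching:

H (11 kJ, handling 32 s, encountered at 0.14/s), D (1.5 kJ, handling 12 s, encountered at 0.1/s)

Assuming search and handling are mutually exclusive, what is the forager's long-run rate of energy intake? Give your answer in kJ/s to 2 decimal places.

0.25 kJ/s

R = Σλ_iE_i / (1 + Σλ_ih_i)
Numerator: 0.14×11 + 0.1×1.5 = 1.69
Denominator: 1 + 0.14×32 + 0.1×12 = 6.68
R = 1.69/6.68 = 0.253 kJ/s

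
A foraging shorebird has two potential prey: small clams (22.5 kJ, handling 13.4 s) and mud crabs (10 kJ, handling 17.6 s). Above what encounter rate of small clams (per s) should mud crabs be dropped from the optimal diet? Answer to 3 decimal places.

0.038 per s

Drop mud crabs once their profitability E₂/h₂ falls below the rate achievable on small clams alone: E₂/h₂ = λE₁/(1 + λh₁).
Solve for λ: λE₁h₂ = E₂(1 + λh₁) → λ(E₁h₂ − E₂h₁) = E₂ → λ = E₂/(E₁h₂ − E₂h₁).
λ = 10/(22.5×17.6 − 10×13.4) = 10/262 = 0.03817 per s.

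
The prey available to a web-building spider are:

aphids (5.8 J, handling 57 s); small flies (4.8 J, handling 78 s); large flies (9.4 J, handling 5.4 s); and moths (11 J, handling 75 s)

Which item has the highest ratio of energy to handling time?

Profitability E/h (J/s): aphids = 5.8/57 = 0.102, small flies = 4.8/78 = 0.0615, large flies = 9.4/5.4 = 1.74, moths = 11/75 = 0.147.
Ranked: large flies > moths > aphids > small flies.

large flies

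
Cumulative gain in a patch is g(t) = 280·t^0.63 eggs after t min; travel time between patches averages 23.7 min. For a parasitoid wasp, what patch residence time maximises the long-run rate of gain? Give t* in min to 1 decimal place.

Optimal t* satisfies g'(t*) = g(t*)/(T + t*).
g'(t) = 0.63·280·t^-0.37. Setting 0.63·280·t^-0.37 = 280·t^0.63/(23.7+t) gives 0.63(23.7+t) = t, so 0.37·t = 0.63×23.7.
t* = 0.63×23.7/0.37 = 40.35 min.

40.4 min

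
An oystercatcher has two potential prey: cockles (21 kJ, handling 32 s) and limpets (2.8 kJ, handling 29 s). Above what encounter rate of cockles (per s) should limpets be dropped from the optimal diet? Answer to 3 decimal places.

0.005 per s

Drop limpets once their profitability E₂/h₂ falls below the rate achievable on cockles alone: E₂/h₂ = λE₁/(1 + λh₁).
Solve for λ: λE₁h₂ = E₂(1 + λh₁) → λ(E₁h₂ − E₂h₁) = E₂ → λ = E₂/(E₁h₂ − E₂h₁).
λ = 2.8/(21×29 − 2.8×32) = 2.8/519.4 = 0.005391 per s.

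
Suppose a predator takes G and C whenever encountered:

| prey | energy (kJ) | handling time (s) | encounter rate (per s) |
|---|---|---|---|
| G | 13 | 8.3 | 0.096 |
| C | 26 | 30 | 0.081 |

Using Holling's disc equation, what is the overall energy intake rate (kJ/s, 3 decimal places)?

Energy encountered per unit search time: 0.096×13 + 0.081×26 = 3.354 kJ/s.
Handling time per unit search time: 0.096×8.3 + 0.081×30 = 3.227.
Rate = 3.354/(1 + 3.227) = 0.7935 kJ/s.

0.794 kJ/s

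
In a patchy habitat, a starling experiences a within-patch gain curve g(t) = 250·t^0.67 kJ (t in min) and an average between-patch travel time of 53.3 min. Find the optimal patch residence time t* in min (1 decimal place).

Maximise g(t)/(T+t): set derivative to zero → g'(t)(T+t) = g(t).
g'(t) = 0.67·250·t^-0.33. Setting 0.67·250·t^-0.33 = 250·t^0.67/(53.3+t) gives 0.67(53.3+t) = t, so 0.33·t = 0.67×53.3.
t* = 0.67×53.3/0.33 = 108.2 min.

108.2 min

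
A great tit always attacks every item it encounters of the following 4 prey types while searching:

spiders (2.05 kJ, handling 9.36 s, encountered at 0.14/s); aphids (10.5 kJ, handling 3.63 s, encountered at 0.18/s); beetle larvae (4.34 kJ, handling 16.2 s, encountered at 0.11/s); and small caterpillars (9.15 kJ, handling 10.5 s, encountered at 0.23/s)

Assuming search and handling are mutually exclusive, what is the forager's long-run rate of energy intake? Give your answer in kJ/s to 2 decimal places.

R = (0.14×2.05 + 0.18×10.5 + 0.11×4.34 + 0.23×9.15) / (1 + 0.14×9.36 + 0.18×3.63 + 0.11×16.2 + 0.23×10.5) = 4.759/7.161 = 0.6646 kJ/s.

0.66 kJ/s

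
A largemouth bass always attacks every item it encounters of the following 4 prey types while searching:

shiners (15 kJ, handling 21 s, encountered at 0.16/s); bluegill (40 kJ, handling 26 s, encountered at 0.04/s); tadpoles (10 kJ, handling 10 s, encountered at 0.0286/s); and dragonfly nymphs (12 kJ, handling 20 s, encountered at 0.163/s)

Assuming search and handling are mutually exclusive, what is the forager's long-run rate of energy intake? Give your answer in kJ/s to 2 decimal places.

R = (0.16×15 + 0.04×40 + 0.0286×10 + 0.163×12) / (1 + 0.16×21 + 0.04×26 + 0.0286×10 + 0.163×20) = 6.242/8.946 = 0.6977 kJ/s.

0.70 kJ/s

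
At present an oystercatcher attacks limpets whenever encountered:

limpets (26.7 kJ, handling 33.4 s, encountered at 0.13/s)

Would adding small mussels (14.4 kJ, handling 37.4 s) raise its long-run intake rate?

No

Current rate: (0.13×26.7)/(1 + 0.13×33.4) = 0.6498 kJ/s.
Profitability of small mussels: 14.4/37.4 = 0.385 kJ/s.
Since 0.385 < R, time spent handling small mussels is better spent searching.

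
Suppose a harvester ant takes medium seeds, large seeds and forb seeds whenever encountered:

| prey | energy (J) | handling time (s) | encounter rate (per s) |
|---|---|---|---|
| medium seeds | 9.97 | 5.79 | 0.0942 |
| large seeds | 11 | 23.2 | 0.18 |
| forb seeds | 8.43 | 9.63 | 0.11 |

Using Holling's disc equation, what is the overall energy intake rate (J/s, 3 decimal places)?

0.567 J/s

R = Σλ_iE_i / (1 + Σλ_ih_i)
Numerator: 0.0942×9.97 + 0.18×11 + 0.11×8.43 = 3.846
Denominator: 1 + 0.0942×5.79 + 0.18×23.2 + 0.11×9.63 = 6.781
R = 3.846/6.781 = 0.5673 J/s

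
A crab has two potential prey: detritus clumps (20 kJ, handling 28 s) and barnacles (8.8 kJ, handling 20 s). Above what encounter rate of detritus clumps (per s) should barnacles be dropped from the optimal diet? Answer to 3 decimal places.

Drop barnacles once their profitability E₂/h₂ falls below the rate achievable on detritus clumps alone: E₂/h₂ = λE₁/(1 + λh₁).
Solve for λ: λE₁h₂ = E₂(1 + λh₁) → λ(E₁h₂ − E₂h₁) = E₂ → λ = E₂/(E₁h₂ − E₂h₁).
λ = 8.8/(20×20 − 8.8×28) = 8.8/153.6 = 0.05729 per s.

0.057 per s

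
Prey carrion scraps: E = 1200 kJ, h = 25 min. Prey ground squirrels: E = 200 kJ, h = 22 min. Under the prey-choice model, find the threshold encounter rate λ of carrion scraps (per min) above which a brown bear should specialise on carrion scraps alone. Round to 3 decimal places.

0.009 per min

The zero-one rule: include ground squirrels iff E₂/h₂ > λE₁/(1+λh₁). Equality gives the switch point.
λE₁h₂ = E₂ + λE₂h₁ ⇒ λ = E₂/(E₁h₂ − E₂h₁) = 200/(2.64e+04 − 5000) = 0.009346 per min.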